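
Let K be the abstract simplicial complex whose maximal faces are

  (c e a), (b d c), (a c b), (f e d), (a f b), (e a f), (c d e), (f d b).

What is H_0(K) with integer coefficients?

H_0 ≅ Z.

Fix the vertex order a < b < c < d < e < f and write every simplex with vertices in increasing order. Then dim K = 2 and the simplices of K are:

  0-simplices (6): a, b, c, d, e, f
  1-simplices (12): ab, ac, ae, af, bc, bd, bf, cd, ce, de, df, ef
  2-simplices (8): abc, abf, ace, aef, bcd, bdf, cde, def

so the chain groups are C_0 ≅ Z^6, C_1 ≅ Z^12, C_2 ≅ Z^8.

The boundary map ∂_1: C_1 → C_0 maps an edge to its endpoints' difference, ∂[p,q] = q − p.
As a 6×12 matrix over Z this has rank 5, with invariant factors (1,1,1,1,1).

The boundary map ∂_2: C_2 → C_1 maps a triangle to the signed sum of its edges. For instance
  ∂abc = bc − ac + ab,
  ∂cde = de − ce + cd.
The 12×8 boundary matrix has rank 7 and Smith normal form diag(1,1,1,1,1,1,1).

Reading off H_k = ker ∂_k / im ∂_{k+1}:

  H_0: rank C_0 − rank ∂_1 = 6 − 5 = 1, and the invariant factors of ∂_1 are all 1, so H_0 = Z.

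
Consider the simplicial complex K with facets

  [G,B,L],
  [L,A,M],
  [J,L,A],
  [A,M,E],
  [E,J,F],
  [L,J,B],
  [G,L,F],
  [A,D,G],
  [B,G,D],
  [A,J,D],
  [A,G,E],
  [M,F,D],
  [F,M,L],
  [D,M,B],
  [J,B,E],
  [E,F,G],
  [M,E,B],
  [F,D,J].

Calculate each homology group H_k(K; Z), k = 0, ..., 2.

H_0 ≅ Z,  H_1 ≅ Z^2,  H_2 ≅ Z.

Take the total order A < B < D < E < F < G < J < L < M on the vertex set. Then K (dimension 2) consists of the simplices:

  0-simplices (9): A, B, D, E, F, G, J, L, M
  1-simplices (27): AD, AE, AG, AJ, AL, AM, BD, BE, BG, BJ, BL, BM, DF, DG, DJ, DM, EF, EG, EJ, EM, FG, FJ, FL, FM, GL, JL, LM
  2-simplices (18): ADG, ADJ, AEG, AEM, AJL, ALM, BDG, BDM, BEJ, BEM, BGL, BJL, DFJ, DFM, EFG, EFJ, FGL, FLM

so the chain groups are C_0 ≅ Z^9, C_1 ≅ Z^27, C_2 ≅ Z^18.

∂_1: C_1 → C_0 is given by ∂[p,q] = [q] − [p].
The resulting 9×27 matrix has rank 8, and its Smith normal form has invariant factors (1,1,1,1,1,1,1,1).

∂_2: C_2 → C_1 maps a triangle to the signed sum of its edges. For instance
  ∂DFJ = FJ − DJ + DF,
  ∂BEM = EM − BM + BE.
The 27×18 boundary matrix has rank 17 and Smith normal form diag(1,1,1,1,1,1,1,1,1,1,1,1,1,1,1,1,1).

Now H_k = ker ∂_k / im ∂_{k+1}, so:

  H_0: rank C_0 − rank ∂_1 = 9 − 8 = 1, and the invariant factors of ∂_1 are all 1, so H_0 = Z.
  H_1: rank ker ∂_1 − rank ∂_2 = (27 − 8) − 17 = 2, and the invariant factors of ∂_2 are all 1, so H_1 = Z^2.
  H_2: rank ker ∂_2 − rank ∂_3 = (18 − 17) − 0 = 1, and there is no ∂_3, so H_2 = Z.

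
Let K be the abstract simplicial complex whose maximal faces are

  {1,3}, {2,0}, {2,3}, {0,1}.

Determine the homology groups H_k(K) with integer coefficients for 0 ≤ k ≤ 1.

H_0 ≅ Z,  H_1 ≅ Z.

Fix the vertex order 0 < 1 < 2 < 3 and write every simplex with vertices in increasing order. Then dim K = 1 and the simplices of K are:

  0-simplices (4): [0], [1], [2], [3]
  1-simplices (4): [0,1], [0,2], [1,3], [2,3]

so the chain groups are C_0 ≅ Z^4, C_1 ≅ Z^4.

The boundary map ∂_1: C_1 → C_0 sends each edge [p,q] (with p < q) to q − p. For instance
  ∂[0,2] = [2] − [0].
As a 4×4 matrix over Z this has rank 3, with invariant factors (1,1,1).

Now H_k = ker ∂_k / im ∂_{k+1}, so:

  H_0: rank C_0 − rank ∂_1 = 4 − 3 = 1, and the invariant factors of ∂_1 are all 1, so H_0 ≅ Z.
  H_1: rank ker ∂_1 − rank ∂_2 = (4 − 3) − 0 = 1, and there is no ∂_2, so H_1 ≅ Z.

(K is a triangulation of the circle S^1.)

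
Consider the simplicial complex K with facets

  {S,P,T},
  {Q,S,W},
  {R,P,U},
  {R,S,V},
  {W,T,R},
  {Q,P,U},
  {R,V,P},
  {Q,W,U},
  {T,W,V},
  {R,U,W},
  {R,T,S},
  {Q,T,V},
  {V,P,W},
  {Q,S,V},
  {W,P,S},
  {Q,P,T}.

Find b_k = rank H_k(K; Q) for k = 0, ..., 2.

Order the vertices as P < Q < R < S < T < U < V < W. Listing each simplex with vertices in this order, K has dimension 2 with simplices:

  0-simplices (8): P, Q, R, S, T, U, V, W
  1-simplices (24): PQ, PR, PS, PT, PU, PV, PW, QS, QT, QU, QV, QW, RS, RT, RU, RV, RW, ST, SV, SW, TV, TW, UW, VW
  2-simplices (16): PQT, PQU, PRU, PRV, PST, PSW, PVW, QSV, QSW, QTV, QUW, RST, RSV, RTW, RUW, TVW

so the chain groups are C_0 ≅ Z^8, C_1 ≅ Z^24, C_2 ≅ Z^16.

The boundary map ∂_1: C_1 → C_0 maps an edge to its endpoints' difference, ∂[p,q] = q − p.
This gives a 8×24 integer matrix of rank 7; reducing to Smith normal form yields diagonal entries (1,1,1,1,1,1,1).

∂_2: C_2 → C_1 maps a triangle to the signed sum of its edges. For instance
  ∂RSV = SV − RV + RS,
  ∂QTV = TV − QV + QT.
This gives a 24×16 integer matrix of rank 15; reducing to Smith normal form yields diagonal entries (1,1,1,1,1,1,1,1,1,1,1,1,1,1,1).

Reading off H_k = ker ∂_k / im ∂_{k+1}:

  H_0: rank C_0 − rank ∂_1 = 8 − 7 = 1, and the invariant factors of ∂_1 are all 1, so H_0 ≅ Z.
  H_1: rank ker ∂_1 − rank ∂_2 = (24 − 7) − 15 = 2, and the invariant factors of ∂_2 are all 1, so H_1 ≅ Z^2.
  H_2: rank ker ∂_2 − rank ∂_3 = (16 − 15) − 0 = 1, and there is no ∂_3, so H_2 ≅ Z.

As a check, the Euler characteristic is 8 − 24 + 16 = 0, which agrees with 1 − 2 + 1 = 0.

Hence the Betti numbers are b_0 = 1, b_1 = 2, b_2 = 1.

b_0 = 1, b_1 = 2, b_2 = 1.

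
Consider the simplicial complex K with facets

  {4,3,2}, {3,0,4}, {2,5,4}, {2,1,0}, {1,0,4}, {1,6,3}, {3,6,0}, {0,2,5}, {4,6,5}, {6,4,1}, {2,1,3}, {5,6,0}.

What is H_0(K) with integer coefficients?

K has 7 vertices, 18 edges, 12 triangles.
rank ∂_0 = 0, rank ∂_1 = 6 ⇒ b_0 = 7 − 0 − 6 = 1; all invariant factors of ∂_1 are 1 so no torsion. So H_0 = Z.

H_0 ≅ Z.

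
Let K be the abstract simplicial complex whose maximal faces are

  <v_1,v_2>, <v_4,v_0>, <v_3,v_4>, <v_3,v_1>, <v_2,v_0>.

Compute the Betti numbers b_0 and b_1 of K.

b_0 = 1, b_1 = 1.

Take the total order v_0 < v_1 < v_2 < v_3 < v_4 on the vertex set. Then K (dimension 1) consists of the simplices:

  0-simplices (5): [v_0], [v_1], [v_2], [v_3], [v_4]
  1-simplices (5): [v_0,v_2], [v_0,v_4], [v_1,v_2], [v_1,v_3], [v_3,v_4]

so the chain groups are C_0 ≅ Z^5, C_1 ≅ Z^5.

The boundary map ∂_1: C_1 → C_0 sends each edge [p,q] (with p < q) to q − p. For instance
  ∂[v_1,v_2] = [v_2] − [v_1].
This gives a 5×5 integer matrix of rank 4; reducing to Smith normal form yields diagonal entries (1,1,1,1).

Computing H_k = (kernel of ∂_k) / (image of ∂_{k+1}):

  H_0: rank C_0 − rank ∂_1 = 5 − 4 = 1, and the invariant factors of ∂_1 are all 1, so H_0 = Z.
  H_1: rank ker ∂_1 − rank ∂_2 = (5 − 4) − 0 = 1, and there is no ∂_2, so H_1 = Z.

As a check, the Euler characteristic is 5 − 5 = 0, which agrees with 1 − 1 = 0.
(K is a triangulation of the circle S^1.)

Hence the Betti numbers are b_0 = 1, b_1 = 1.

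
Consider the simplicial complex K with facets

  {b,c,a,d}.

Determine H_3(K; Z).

Take the total order a < b < c < d on the vertex set. Then K (dimension 3) consists of the simplices:

  0-simplices (4): a, b, c, d
  1-simplices (6): ab, ac, ad, bc, bd, cd
  2-simplices (4): abc, abd, acd, bcd
  3-simplices (1): abcd

Hence C_0 ≅ Z^4, C_1 ≅ Z^6, C_2 ≅ Z^4, C_3 ≅ Z^1.

∂_1: C_1 → C_0 sends each edge [p,q] (with p < q) to q − p. For instance
  ∂ac = c − a.
The 4×6 boundary matrix has rank 3 and Smith normal form diag(1,1,1).

∂_2: C_2 → C_1 acts by ∂[p,q,r] = [q,r] − [p,r] + [p,q]. For instance
  ∂bcd = cd − bd + bc,
  ∂abc = bc − ac + ab.
This gives a 6×4 integer matrix of rank 3; reducing to Smith normal form yields diagonal entries (1,1,1).

The boundary map ∂_3: C_3 → C_2 sends each 3-simplex σ to the alternating sum Σ_i (−1)^i (σ with its i-th vertex removed). For instance
  ∂abcd = bcd − acd + abd − abc.
As a 4×1 matrix over Z this has rank 1, with invariant factors (1).

Reading off H_k = ker ∂_k / im ∂_{k+1}:

  H_3: rank ker ∂_3 − rank ∂_4 = (1 − 1) − 0 = 0, and there is no ∂_4, so H_3 = 0.

H_3 ≅ 0.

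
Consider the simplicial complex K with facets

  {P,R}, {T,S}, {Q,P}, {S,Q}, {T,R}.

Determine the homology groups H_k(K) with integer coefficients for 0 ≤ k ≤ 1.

H_0 = Z,  H_1 = Z.

We work with the vertex ordering P < Q < R < S < T. The simplices of K, each written with vertices in increasing order, are:

  0-simplices (5): P, Q, R, S, T
  1-simplices (5): PQ, PR, QS, RT, ST

so the chain groups are C_0 ≅ Z^5, C_1 ≅ Z^5.

The boundary map ∂_1: C_1 → C_0 sends each edge [p,q] (with p < q) to q − p.
This gives a 5×5 integer matrix of rank 4; reducing to Smith normal form yields diagonal entries (1,1,1,1).

Reading off H_k = ker ∂_k / im ∂_{k+1}:

  H_0: rank C_0 − rank ∂_1 = 5 − 4 = 1, and the invariant factors of ∂_1 are all 1, so H_0 = Z.
  H_1: rank ker ∂_1 − rank ∂_2 = (5 − 4) − 0 = 1, and there is no ∂_2, so H_1 = Z.

As a check, the Euler characteristic is 5 − 5 = 0, which agrees with 1 − 1 = 0.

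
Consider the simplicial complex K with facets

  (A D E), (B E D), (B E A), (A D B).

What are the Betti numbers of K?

b_0 = 1, b_1 = 0, b_2 = 1.

Fix the vertex order A < B < D < E and write every simplex with vertices in increasing order. Then dim K = 2 and the simplices of K are:

  0-simplices (4): A, B, D, E
  1-simplices (6): AB, AD, AE, BD, BE, DE
  2-simplices (4): ABD, ABE, ADE, BDE

giving chain groups C_0 ≅ Z^4, C_1 ≅ Z^6, C_2 ≅ Z^4.

The boundary map ∂_1: C_1 → C_0 sends each edge [p,q] (with p < q) to q − p.
This gives a 4×6 integer matrix of rank 3; reducing to Smith normal form yields diagonal entries (1,1,1).

∂_2: C_2 → C_1 acts by ∂[p,q,r] = [q,r] − [p,r] + [p,q]. For instance
  ∂ABD = BD − AD + AB,
  ∂ADE = DE − AE + AD.
The 6×4 boundary matrix has rank 3 and Smith normal form diag(1,1,1).

Now H_k = ker ∂_k / im ∂_{k+1}, so:

  H_0: rank C_0 − rank ∂_1 = 4 − 3 = 1, and the invariant factors of ∂_1 are all 1, so H_0 = Z.
  H_1: rank ker ∂_1 − rank ∂_2 = (6 − 3) − 3 = 0, and the invariant factors of ∂_2 are all 1, so H_1 = 0.
  H_2: rank ker ∂_2 − rank ∂_3 = (4 − 3) − 0 = 1, and there is no ∂_3, so H_2 = Z.

(K is a triangulation of the 2-sphere S^2.)

Hence the Betti numbers are b_0 = 1, b_1 = 0, b_2 = 1.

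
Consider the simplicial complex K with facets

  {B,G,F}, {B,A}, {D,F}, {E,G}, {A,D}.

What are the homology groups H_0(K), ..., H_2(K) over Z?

H_0 ≅ Z,  H_1 ≅ Z,  H_2 = 0.

K has 6 vertices, 7 edges, 1 triangle.
rank ∂_0 = 0, rank ∂_1 = 5 ⇒ b_0 = 6 − 0 − 5 = 1; all invariant factors of ∂_1 are 1 so no torsion. So H_0 ≅ Z.
rank ∂_1 = 5, rank ∂_2 = 1 ⇒ b_1 = 7 − 5 − 1 = 1; all invariant factors of ∂_2 are 1 so no torsion. So H_1 ≅ Z.
rank ∂_2 = 1, rank ∂_3 = 0 ⇒ b_2 = 1 − 1 − 0 = 0. So H_2 ≅ 0.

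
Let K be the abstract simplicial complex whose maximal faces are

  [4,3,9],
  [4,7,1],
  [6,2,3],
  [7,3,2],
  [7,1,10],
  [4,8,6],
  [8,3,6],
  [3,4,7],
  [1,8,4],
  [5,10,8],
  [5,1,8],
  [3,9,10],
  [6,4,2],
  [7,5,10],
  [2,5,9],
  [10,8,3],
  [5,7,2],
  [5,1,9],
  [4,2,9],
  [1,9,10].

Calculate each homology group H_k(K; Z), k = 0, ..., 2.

Take the total order 1 < 2 < 3 < 4 < 5 < 6 < 7 < 8 < 9 < 10 on the vertex set. Then K (dimension 2) consists of the simplices:

  0-simplices (10): [1], [2], [3], [4], [5], [6], [7], [8], [9], [10]
  1-simplices (30): (30 of them)
  2-simplices (20): (20 of them)

Hence C_0 ≅ Z^10, C_1 ≅ Z^30, C_2 ≅ Z^20.

∂_1: C_1 → C_0 maps an edge to its endpoints' difference, ∂[p,q] = q − p.
As a 10×30 matrix over Z this has rank 9, with invariant factors (1,1,1,1,1,1,1,1,1).

Boundary ∂_2: C_2 → C_1 maps a triangle to the signed sum of its edges. For instance
  ∂[3,8,10] = [8,10] − [3,10] + [3,8],
  ∂[3,6,8] = [6,8] − [3,8] + [3,6].
This gives a 30×20 integer matrix of rank 20; reducing to Smith normal form yields diagonal entries (1,1,1,1,1,1,1,1,1,1,1,1,1,1,1,1,1,1,1,2).

Computing H_k = (kernel of ∂_k) / (image of ∂_{k+1}):

  H_0: rank C_0 − rank ∂_1 = 10 − 9 = 1, and the invariant factors of ∂_1 are all 1, so H_0 = Z.
  H_1: rank ker ∂_1 − rank ∂_2 = (30 − 9) − 20 = 1, and ∂_2 has invariant factor 2 > 1, so H_1 = Z ⊕ Z/2.
  H_2: rank ker ∂_2 − rank ∂_3 = (20 − 20) − 0 = 0, and there is no ∂_3, so H_2 = 0.

As a check, the Euler characteristic is 10 − 30 + 20 = 0, which agrees with 1 − 1 + 0 = 0.

H_0 = Z,  H_1 = Z ⊕ Z/2,  H_2 = 0.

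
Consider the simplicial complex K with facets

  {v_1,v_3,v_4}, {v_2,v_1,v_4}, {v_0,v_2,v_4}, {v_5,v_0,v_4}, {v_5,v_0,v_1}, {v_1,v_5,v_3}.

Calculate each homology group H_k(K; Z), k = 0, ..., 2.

H_0 = Z,  H_1 = Z,  H_2 = 0.

Take the total order v_0 < v_1 < v_2 < v_3 < v_4 < v_5 on the vertex set. Then K (dimension 2) consists of the simplices:

  0-simplices (6): [v_0], [v_1], [v_2], [v_3], [v_4], [v_5]
  1-simplices (12): [v_0,v_1], [v_0,v_2], [v_0,v_4], [v_0,v_5], [v_1,v_2], [v_1,v_3], [v_1,v_4], [v_1,v_5], [v_2,v_4], [v_3,v_4], [v_3,v_5], [v_4,v_5]
  2-simplices (6): [v_0,v_1,v_5], [v_0,v_2,v_4], [v_0,v_4,v_5], [v_1,v_2,v_4], [v_1,v_3,v_4], [v_1,v_3,v_5]

Hence C_0 ≅ Z^6, C_1 ≅ Z^12, C_2 ≅ Z^6.

∂_1: C_1 → C_0 sends each edge [p,q] (with p < q) to q − p. For instance
  ∂[v_1,v_2] = [v_2] − [v_1].
The 6×12 boundary matrix has rank 5 and Smith normal form diag(1,1,1,1,1).

The boundary map ∂_2: C_2 → C_1 acts by ∂[p,q,r] = [q,r] − [p,r] + [p,q]. For instance
  ∂[v_1,v_3,v_4] = [v_3,v_4] − [v_1,v_4] + [v_1,v_3],
  ∂[v_1,v_3,v_5] = [v_3,v_5] − [v_1,v_5] + [v_1,v_3].
The 12×6 boundary matrix has rank 6 and Smith normal form diag(1,1,1,1,1,1).

Computing H_k = (kernel of ∂_k) / (image of ∂_{k+1}):

  H_0: rank C_0 − rank ∂_1 = 6 − 5 = 1, and the invariant factors of ∂_1 are all 1, so H_0 ≅ Z.
  H_1: rank ker ∂_1 − rank ∂_2 = (12 − 5) − 6 = 1, and the invariant factors of ∂_2 are all 1, so H_1 ≅ Z.
  H_2: rank ker ∂_2 − rank ∂_3 = (6 − 6) − 0 = 0, and there is no ∂_3, so H_2 ≅ 0.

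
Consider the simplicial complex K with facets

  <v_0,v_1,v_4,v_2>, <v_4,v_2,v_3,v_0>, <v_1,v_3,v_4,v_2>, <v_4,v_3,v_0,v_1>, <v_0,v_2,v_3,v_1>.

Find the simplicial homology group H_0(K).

H_0 = Z.

Order the vertices as v_0 < v_1 < v_2 < v_3 < v_4. Listing each simplex with vertices in this order, K has dimension 3 with simplices:

  0-simplices (5): [v_0], [v_1], [v_2], [v_3], [v_4]
  1-simplices (10): [v_0,v_1], [v_0,v_2], [v_0,v_3], [v_0,v_4], [v_1,v_2], [v_1,v_3], [v_1,v_4], [v_2,v_3], [v_2,v_4], [v_3,v_4]
  2-simplices (10): [v_0,v_1,v_2], [v_0,v_1,v_3], [v_0,v_1,v_4], [v_0,v_2,v_3], [v_0,v_2,v_4], [v_0,v_3,v_4], [v_1,v_2,v_3], [v_1,v_2,v_4], [v_1,v_3,v_4], [v_2,v_3,v_4]
  3-simplices (5): [v_0,v_1,v_2,v_3], [v_0,v_1,v_2,v_4], [v_0,v_1,v_3,v_4], [v_0,v_2,v_3,v_4], [v_1,v_2,v_3,v_4]

giving chain groups C_0 ≅ Z^5, C_1 ≅ Z^10, C_2 ≅ Z^10, C_3 ≅ Z^5.

Boundary ∂_1: C_1 → C_0 is given by ∂[p,q] = [q] − [p]. For instance
  ∂[v_0,v_1] = [v_1] − [v_0].
This gives a 5×10 integer matrix of rank 4; reducing to Smith normal form yields diagonal entries (1,1,1,1).

∂_2: C_2 → C_1 sends each 2-simplex [p,q,r] to [q,r] − [p,r] + [p,q]. For instance
  ∂[v_0,v_1,v_4] = [v_1,v_4] − [v_0,v_4] + [v_0,v_1],
  ∂[v_0,v_2,v_3] = [v_2,v_3] − [v_0,v_3] + [v_0,v_2].
As a 10×10 matrix over Z this has rank 6, with invariant factors (1,1,1,1,1,1).

Boundary ∂_3: C_3 → C_2 sends each 3-simplex σ to the alternating sum Σ_i (−1)^i (σ with its i-th vertex removed). For instance
  ∂[v_0,v_2,v_3,v_4] = [v_2,v_3,v_4] − [v_0,v_3,v_4] + [v_0,v_2,v_4] − [v_0,v_2,v_3],
  ∂[v_1,v_2,v_3,v_4] = [v_2,v_3,v_4] − [v_1,v_3,v_4] + [v_1,v_2,v_4] − [v_1,v_2,v_3].
This gives a 10×5 integer matrix of rank 4; reducing to Smith normal form yields diagonal entries (1,1,1,1).

Now H_k = ker ∂_k / im ∂_{k+1}, so:

  H_0: rank C_0 − rank ∂_1 = 5 − 4 = 1, and the invariant factors of ∂_1 are all 1, so H_0 = Z.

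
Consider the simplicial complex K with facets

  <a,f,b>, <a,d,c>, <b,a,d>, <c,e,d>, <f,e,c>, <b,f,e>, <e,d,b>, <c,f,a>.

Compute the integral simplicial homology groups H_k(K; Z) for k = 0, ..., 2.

Fix the vertex order a < b < c < d < e < f and write every simplex with vertices in increasing order. Then dim K = 2 and the simplices of K are:

  0-simplices (6): a, b, c, d, e, f
  1-simplices (12): ab, ac, ad, af, bd, be, bf, cd, ce, cf, de, ef
  2-simplices (8): abd, abf, acd, acf, bde, bef, cde, cef

giving chain groups C_0 ≅ Z^6, C_1 ≅ Z^12, C_2 ≅ Z^8.

∂_1: C_1 → C_0 is given by ∂[p,q] = [q] − [p]. For instance
  ∂cd = d − c.
The resulting 6×12 matrix has rank 5, and its Smith normal form has invariant factors (1,1,1,1,1).

∂_2: C_2 → C_1 acts by ∂[p,q,r] = [q,r] − [p,r] + [p,q]. For instance
  ∂acd = cd − ad + ac,
  ∂cde = de − ce + cd.
As a 12×8 matrix over Z this has rank 7, with invariant factors (1,1,1,1,1,1,1).

Now H_k = ker ∂_k / im ∂_{k+1}, so:

  H_0: rank C_0 − rank ∂_1 = 6 − 5 = 1, and the invariant factors of ∂_1 are all 1, so H_0 ≅ Z.
  H_1: rank ker ∂_1 − rank ∂_2 = (12 − 5) − 7 = 0, and the invariant factors of ∂_2 are all 1, so H_1 ≅ 0.
  H_2: rank ker ∂_2 − rank ∂_3 = (8 − 7) − 0 = 1, and there is no ∂_3, so H_2 ≅ Z.

As a check, the Euler characteristic is 6 − 12 + 8 = 2, which agrees with 1 − 0 + 1 = 2.

H_0 ≅ Z,  H_1 = 0,  H_2 ≅ Z.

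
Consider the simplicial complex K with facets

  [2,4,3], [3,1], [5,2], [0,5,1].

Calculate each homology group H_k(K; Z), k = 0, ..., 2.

Fix the vertex order 0 < 1 < 2 < 3 < 4 < 5 and write every simplex with vertices in increasing order. Then dim K = 2 and the simplices of K are:

  0-simplices (6): [0], [1], [2], [3], [4], [5]
  1-simplices (8): [0,1], [0,5], [1,3], [1,5], [2,3], [2,4], [2,5], [3,4]
  2-simplices (2): [0,1,5], [2,3,4]

giving chain groups C_0 ≅ Z^6, C_1 ≅ Z^8, C_2 ≅ Z^2.

Boundary ∂_1: C_1 → C_0 sends each edge [p,q] (with p < q) to q − p.
This gives a 6×8 integer matrix of rank 5; reducing to Smith normal form yields diagonal entries (1,1,1,1,1).

∂_2: C_2 → C_1 sends each 2-simplex [p,q,r] to [q,r] − [p,r] + [p,q]. For instance
  ∂[2,3,4] = [3,4] − [2,4] + [2,3],
  ∂[0,1,5] = [1,5] − [0,5] + [0,1].
As a 8×2 matrix over Z this has rank 2, with invariant factors (1,1).

Now H_k = ker ∂_k / im ∂_{k+1}, so:

  H_0: rank C_0 − rank ∂_1 = 6 − 5 = 1, and the invariant factors of ∂_1 are all 1, so H_0 ≅ Z.
  H_1: rank ker ∂_1 − rank ∂_2 = (8 − 5) − 2 = 1, and the invariant factors of ∂_2 are all 1, so H_1 ≅ Z.
  H_2: rank ker ∂_2 − rank ∂_3 = (2 − 2) − 0 = 0, and there is no ∂_3, so H_2 ≅ 0.

H_0 = Z,  H_1 = Z,  H_2 = 0.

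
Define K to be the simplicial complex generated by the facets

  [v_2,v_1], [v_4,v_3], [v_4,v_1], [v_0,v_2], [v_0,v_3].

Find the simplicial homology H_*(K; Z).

H_0 = Z,  H_1 = Z.

Take the total order v_0 < v_1 < v_2 < v_3 < v_4 on the vertex set. Then K (dimension 1) consists of the simplices:

  0-simplices (5): [v_0], [v_1], [v_2], [v_3], [v_4]
  1-simplices (5): [v_0,v_2], [v_0,v_3], [v_1,v_2], [v_1,v_4], [v_3,v_4]

Hence C_0 ≅ Z^5, C_1 ≅ Z^5.

Boundary ∂_1: C_1 → C_0 sends each edge [p,q] (with p < q) to q − p.
The resulting 5×5 matrix has rank 4, and its Smith normal form has invariant factors (1,1,1,1).

Now H_k = ker ∂_k / im ∂_{k+1}, so:

  H_0: rank C_0 − rank ∂_1 = 5 − 4 = 1, and the invariant factors of ∂_1 are all 1, so H_0 = Z.
  H_1: rank ker ∂_1 − rank ∂_2 = (5 − 4) − 0 = 1, and there is no ∂_2, so H_1 = Z.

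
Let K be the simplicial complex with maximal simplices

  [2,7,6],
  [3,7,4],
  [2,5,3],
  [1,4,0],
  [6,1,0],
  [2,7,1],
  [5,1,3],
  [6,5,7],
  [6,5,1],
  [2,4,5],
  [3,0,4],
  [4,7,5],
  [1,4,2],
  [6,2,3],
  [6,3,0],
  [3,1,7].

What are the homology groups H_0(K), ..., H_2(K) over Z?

Fix the vertex order 0 < 1 < 2 < 3 < 4 < 5 < 6 < 7 and write every simplex with vertices in increasing order. Then dim K = 2 and the simplices of K are:

  0-simplices (8): [0], [1], [2], [3], [4], [5], [6], [7]
  1-simplices (24): (24 of them)
  2-simplices (16): [0,1,4], [0,1,6], [0,3,4], [0,3,6], [1,2,4], [1,2,7], [1,3,5], [1,3,7], [1,5,6], [2,3,5], [2,3,6], [2,4,5], [2,6,7], [3,4,7], [4,5,7], [5,6,7]

giving chain groups C_0 ≅ Z^8, C_1 ≅ Z^24, C_2 ≅ Z^16.

∂_1: C_1 → C_0 is given by ∂[p,q] = [q] − [p]. For instance
  ∂[1,4] = [4] − [1].
The resulting 8×24 matrix has rank 7, and its Smith normal form has invariant factors (1,1,1,1,1,1,1).

Boundary ∂_2: C_2 → C_1 maps a triangle to the signed sum of its edges. For instance
  ∂[2,6,7] = [6,7] − [2,7] + [2,6],
  ∂[2,3,6] = [3,6] − [2,6] + [2,3].
As a 24×16 matrix over Z this has rank 15, with invariant factors (1,1,1,1,1,1,1,1,1,1,1,1,1,1,1).

From H_k ≅ ker(∂_k) / im(∂_{k+1}) we obtain:

  H_0: rank C_0 − rank ∂_1 = 8 − 7 = 1, and the invariant factors of ∂_1 are all 1, so H_0 = Z.
  H_1: rank ker ∂_1 − rank ∂_2 = (24 − 7) − 15 = 2, and the invariant factors of ∂_2 are all 1, so H_1 = Z^2.
  H_2: rank ker ∂_2 − rank ∂_3 = (16 − 15) − 0 = 1, and there is no ∂_3, so H_2 = Z.

H_0 = Z,  H_1 = Z^2,  H_2 = Z.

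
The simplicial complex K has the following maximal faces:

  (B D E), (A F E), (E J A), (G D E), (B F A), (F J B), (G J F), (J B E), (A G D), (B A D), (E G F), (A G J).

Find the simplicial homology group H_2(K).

K has 7 vertices, 18 edges, 12 triangles.
rank ∂_2 = 12, rank ∂_3 = 0 ⇒ b_2 = 12 − 12 − 0 = 0. So H_2 = 0.

H_2 ≅ 0.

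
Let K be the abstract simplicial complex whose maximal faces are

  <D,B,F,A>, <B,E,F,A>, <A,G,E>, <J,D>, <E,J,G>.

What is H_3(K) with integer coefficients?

We work with the vertex ordering A < B < D < E < F < G < J. The simplices of K, each written with vertices in increasing order, are:

  0-simplices (7): A, B, D, E, F, G, J
  1-simplices (14): AB, AD, AE, AF, AG, BD, BE, BF, DF, DJ, EF, EG, EJ, GJ
  2-simplices (9): ABD, ABE, ABF, ADF, AEF, AEG, BDF, BEF, EGJ
  3-simplices (2): ABDF, ABEF

Hence C_0 ≅ Z^7, C_1 ≅ Z^14, C_2 ≅ Z^9, C_3 ≅ Z^2.

The boundary map ∂_1: C_1 → C_0 sends each edge [p,q] (with p < q) to q − p. For instance
  ∂AG = G − A.
The 7×14 boundary matrix has rank 6 and Smith normal form diag(1,1,1,1,1,1).

Boundary ∂_2: C_2 → C_1 sends each 2-simplex [p,q,r] to [q,r] − [p,r] + [p,q]. For instance
  ∂ABE = BE − AE + AB,
  ∂ADF = DF − AF + AD.
As a 14×9 matrix over Z this has rank 7, with invariant factors (1,1,1,1,1,1,1).

∂_3: C_3 → C_2 sends each 3-simplex σ to the alternating sum Σ_i (−1)^i (σ with its i-th vertex removed). For instance
  ∂ABEF = BEF − AEF + ABF − ABE,
  ∂ABDF = BDF − ADF + ABF − ABD.
The resulting 9×2 matrix has rank 2, and its Smith normal form has invariant factors (1,1).

Reading off H_k = ker ∂_k / im ∂_{k+1}:

  H_3: rank ker ∂_3 − rank ∂_4 = (2 − 2) − 0 = 0, and there is no ∂_4, so H_3 = 0.

H_3 = 0.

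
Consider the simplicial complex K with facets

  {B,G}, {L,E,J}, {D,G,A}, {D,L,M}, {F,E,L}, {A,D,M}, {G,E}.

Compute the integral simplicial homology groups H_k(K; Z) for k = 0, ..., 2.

H_0 ≅ Z,  H_1 ≅ Z,  H_2 = 0.

Fix the vertex order A < B < D < E < F < G < J < L < M and write every simplex with vertices in increasing order. Then dim K = 2 and the simplices of K are:

  0-simplices (9): A, B, D, E, F, G, J, L, M
  1-simplices (14): AD, AG, AM, BG, DG, DL, DM, EF, EG, EJ, EL, FL, JL, LM
  2-simplices (5): ADG, ADM, DLM, EFL, EJL

Hence C_0 ≅ Z^9, C_1 ≅ Z^14, C_2 ≅ Z^5.

Boundary ∂_1: C_1 → C_0 is given by ∂[p,q] = [q] − [p]. For instance
  ∂DL = L − D.
As a 9×14 matrix over Z this has rank 8, with invariant factors (1,1,1,1,1,1,1,1).

Boundary ∂_2: C_2 → C_1 acts by ∂[p,q,r] = [q,r] − [p,r] + [p,q]. For instance
  ∂DLM = LM − DM + DL,
  ∂ADG = DG − AG + AD.
As a 14×5 matrix over Z this has rank 5, with invariant factors (1,1,1,1,1).

Reading off H_k = ker ∂_k / im ∂_{k+1}:

  H_0: rank C_0 − rank ∂_1 = 9 − 8 = 1, and the invariant factors of ∂_1 are all 1, so H_0 = Z.
  H_1: rank ker ∂_1 − rank ∂_2 = (14 − 8) − 5 = 1, and the invariant factors of ∂_2 are all 1, so H_1 = Z.
  H_2: rank ker ∂_2 − rank ∂_3 = (5 − 5) − 0 = 0, and there is no ∂_3, so H_2 = 0.

As a check, the Euler characteristic is 9 − 14 + 5 = 0, which agrees with 1 − 1 + 0 = 0.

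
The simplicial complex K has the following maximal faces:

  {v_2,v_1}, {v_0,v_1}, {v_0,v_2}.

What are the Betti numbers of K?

We work with the vertex ordering v_0 < v_1 < v_2. The simplices of K, each written with vertices in increasing order, are:

  0-simplices (3): [v_0], [v_1], [v_2]
  1-simplices (3): [v_0,v_1], [v_0,v_2], [v_1,v_2]

so the chain groups are C_0 ≅ Z^3, C_1 ≅ Z^3.

Boundary ∂_1: C_1 → C_0 sends each edge [p,q] (with p < q) to q − p.
As a 3×3 matrix over Z this has rank 2, with invariant factors (1,1).

Computing H_k = (kernel of ∂_k) / (image of ∂_{k+1}):

  H_0: rank C_0 − rank ∂_1 = 3 − 2 = 1, and the invariant factors of ∂_1 are all 1, so H_0 = Z.
  H_1: rank ker ∂_1 − rank ∂_2 = (3 − 2) − 0 = 1, and there is no ∂_2, so H_1 = Z.

As a check, the Euler characteristic is 3 − 3 = 0, which agrees with 1 − 1 = 0.
(K is a triangulation of the circle S^1.)

Hence the Betti numbers are b_0 = 1, b_1 = 1.

b_0 = 1, b_1 = 1.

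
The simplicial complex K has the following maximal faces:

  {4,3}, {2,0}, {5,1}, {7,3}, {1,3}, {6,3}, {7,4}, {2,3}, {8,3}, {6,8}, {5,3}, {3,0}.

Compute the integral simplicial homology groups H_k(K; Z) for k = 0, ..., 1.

We work with the vertex ordering 0 < 1 < 2 < 3 < 4 < 5 < 6 < 7 < 8. The simplices of K, each written with vertices in increasing order, are:

  0-simplices (9): [0], [1], [2], [3], [4], [5], [6], [7], [8]
  1-simplices (12): [0,2], [0,3], [1,3], [1,5], [2,3], [3,4], [3,5], [3,6], [3,7], [3,8], [4,7], [6,8]

Hence C_0 ≅ Z^9, C_1 ≅ Z^12.

The boundary map ∂_1: C_1 → C_0 maps an edge to its endpoints' difference, ∂[p,q] = q − p. For instance
  ∂[3,4] = [4] − [3].
This gives a 9×12 integer matrix of rank 8; reducing to Smith normal form yields diagonal entries (1,1,1,1,1,1,1,1).

From H_k ≅ ker(∂_k) / im(∂_{k+1}) we obtain:

  H_0: rank C_0 − rank ∂_1 = 9 − 8 = 1, and the invariant factors of ∂_1 are all 1, so H_0 ≅ Z.
  H_1: rank ker ∂_1 − rank ∂_2 = (12 − 8) − 0 = 4, and there is no ∂_2, so H_1 ≅ Z^4.

(K is a triangulation of a wedge of 4 circles.)

H_0 ≅ Z,  H_1 ≅ Z^4.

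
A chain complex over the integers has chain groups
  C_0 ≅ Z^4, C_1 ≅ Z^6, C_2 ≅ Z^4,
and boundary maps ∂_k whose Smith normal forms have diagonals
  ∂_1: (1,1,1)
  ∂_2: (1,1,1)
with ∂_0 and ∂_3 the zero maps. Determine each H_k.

H_0 = Z,  H_1 = 0,  H_2 = Z.

H_0: b_0 = 4 − 0 − 3 = 1; torsion from ∂_1 factors > 1: none. So H_0 = Z.
H_1: b_1 = 6 − 3 − 3 = 0; torsion from ∂_2 factors > 1: none. So H_1 = 0.
H_2: b_2 = 4 − 3 − 0 = 1; torsion from ∂_3 factors > 1: none. So H_2 = Z.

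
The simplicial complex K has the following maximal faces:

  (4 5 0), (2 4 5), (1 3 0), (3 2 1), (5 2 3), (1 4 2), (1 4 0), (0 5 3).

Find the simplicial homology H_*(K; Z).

H_0 ≅ Z,  H_1 = 0,  H_2 ≅ Z.

We work with the vertex ordering 0 < 1 < 2 < 3 < 4 < 5. The simplices of K, each written with vertices in increasing order, are:

  0-simplices (6): [0], [1], [2], [3], [4], [5]
  1-simplices (12): [0,1], [0,3], [0,4], [0,5], [1,2], [1,3], [1,4], [2,3], [2,4], [2,5], [3,5], [4,5]
  2-simplices (8): [0,1,3], [0,1,4], [0,3,5], [0,4,5], [1,2,3], [1,2,4], [2,3,5], [2,4,5]

Hence C_0 ≅ Z^6, C_1 ≅ Z^12, C_2 ≅ Z^8.

The boundary map ∂_1: C_1 → C_0 sends each edge [p,q] (with p < q) to q − p. For instance
  ∂[0,4] = [4] − [0].
As a 6×12 matrix over Z this has rank 5, with invariant factors (1,1,1,1,1).

Boundary ∂_2: C_2 → C_1 sends each 2-simplex [p,q,r] to [q,r] − [p,r] + [p,q]. For instance
  ∂[0,1,3] = [1,3] − [0,3] + [0,1],
  ∂[2,4,5] = [4,5] − [2,5] + [2,4].
The resulting 12×8 matrix has rank 7, and its Smith normal form has invariant factors (1,1,1,1,1,1,1).

From H_k ≅ ker(∂_k) / im(∂_{k+1}) we obtain:

  H_0: rank C_0 − rank ∂_1 = 6 − 5 = 1, and the invariant factors of ∂_1 are all 1, so H_0 ≅ Z.
  H_1: rank ker ∂_1 − rank ∂_2 = (12 − 5) − 7 = 0, and the invariant factors of ∂_2 are all 1, so H_1 ≅ 0.
  H_2: rank ker ∂_2 − rank ∂_3 = (8 − 7) − 0 = 1, and there is no ∂_3, so H_2 ≅ Z.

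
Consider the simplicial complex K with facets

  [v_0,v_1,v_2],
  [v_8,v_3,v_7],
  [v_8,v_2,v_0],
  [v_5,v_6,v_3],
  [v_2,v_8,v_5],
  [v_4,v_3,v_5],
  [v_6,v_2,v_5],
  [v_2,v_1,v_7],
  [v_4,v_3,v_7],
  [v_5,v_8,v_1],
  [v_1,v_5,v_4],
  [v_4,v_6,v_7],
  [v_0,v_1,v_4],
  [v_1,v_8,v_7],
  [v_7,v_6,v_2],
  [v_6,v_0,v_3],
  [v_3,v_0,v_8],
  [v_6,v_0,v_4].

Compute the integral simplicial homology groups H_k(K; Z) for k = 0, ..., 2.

H_0 ≅ Z,  H_1 ≅ Z × Z/2,  H_2 = 0.

Order the vertices as v_0 < v_1 < v_2 < v_3 < v_4 < v_5 < v_6 < v_7 < v_8. Listing each simplex with vertices in this order, K has dimension 2 with simplices:

  0-simplices (9): [v_0], [v_1], [v_2], [v_3], [v_4], [v_5], [v_6], [v_7], [v_8]
  1-simplices (27): (27 of them)
  2-simplices (18): (18 of them)

giving chain groups C_0 ≅ Z^9, C_1 ≅ Z^27, C_2 ≅ Z^18.

∂_1: C_1 → C_0 maps an edge to its endpoints' difference, ∂[p,q] = q − p. For instance
  ∂[v_1,v_5] = [v_5] − [v_1].
This gives a 9×27 integer matrix of rank 8; reducing to Smith normal form yields diagonal entries (1,1,1,1,1,1,1,1).

Boundary ∂_2: C_2 → C_1 acts by ∂[p,q,r] = [q,r] − [p,r] + [p,q]. For instance
  ∂[v_1,v_2,v_7] = [v_2,v_7] − [v_1,v_7] + [v_1,v_2],
  ∂[v_0,v_4,v_6] = [v_4,v_6] − [v_0,v_6] + [v_0,v_4].
The 27×18 boundary matrix has rank 18 and Smith normal form diag(1,1,1,1,1,1,1,1,1,1,1,1,1,1,1,1,1,2).

Computing H_k = (kernel of ∂_k) / (image of ∂_{k+1}):

  H_0: rank C_0 − rank ∂_1 = 9 − 8 = 1, and the invariant factors of ∂_1 are all 1, so H_0 ≅ Z.
  H_1: rank ker ∂_1 − rank ∂_2 = (27 − 8) − 18 = 1, and ∂_2 has invariant factor 2 > 1, so H_1 ≅ Z × Z/2.
  H_2: rank ker ∂_2 − rank ∂_3 = (18 − 18) − 0 = 0, and there is no ∂_3, so H_2 ≅ 0.

As a check, the Euler characteristic is 9 − 27 + 18 = 0, which agrees with 1 − 1 + 0 = 0.
(K is a triangulation of the Klein bottle.)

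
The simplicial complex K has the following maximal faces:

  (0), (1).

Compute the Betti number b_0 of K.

b_0 = 2.

K has 2 vertices.
rank ∂_0 = 0, rank ∂_1 = 0 ⇒ b_0 = 2 − 0 − 0 = 2. So H_0 ≅ Z^2.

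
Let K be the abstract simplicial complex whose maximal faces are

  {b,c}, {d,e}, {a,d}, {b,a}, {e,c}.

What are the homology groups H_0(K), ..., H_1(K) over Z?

We work with the vertex ordering a < b < c < d < e. The simplices of K, each written with vertices in increasing order, are:

  0-simplices (5): a, b, c, d, e
  1-simplices (5): ab, ad, bc, ce, de

giving chain groups C_0 ≅ Z^5, C_1 ≅ Z^5.

The boundary map ∂_1: C_1 → C_0 is given by ∂[p,q] = [q] − [p].
This gives a 5×5 integer matrix of rank 4; reducing to Smith normal form yields diagonal entries (1,1,1,1).

Computing H_k = (kernel of ∂_k) / (image of ∂_{k+1}):

  H_0: rank C_0 − rank ∂_1 = 5 − 4 = 1, and the invariant factors of ∂_1 are all 1, so H_0 = Z.
  H_1: rank ker ∂_1 − rank ∂_2 = (5 − 4) − 0 = 1, and there is no ∂_2, so H_1 = Z.

H_0 = Z,  H_1 = Z.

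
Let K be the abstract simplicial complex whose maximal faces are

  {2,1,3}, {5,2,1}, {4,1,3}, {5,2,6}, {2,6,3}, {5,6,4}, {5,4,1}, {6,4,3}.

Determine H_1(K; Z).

H_1 = 0.

K has 6 vertices, 12 edges, 8 triangles.
rank ∂_1 = 5, rank ∂_2 = 7 ⇒ b_1 = 12 − 5 − 7 = 0; all invariant factors of ∂_2 are 1 so no torsion. So H_1 = 0.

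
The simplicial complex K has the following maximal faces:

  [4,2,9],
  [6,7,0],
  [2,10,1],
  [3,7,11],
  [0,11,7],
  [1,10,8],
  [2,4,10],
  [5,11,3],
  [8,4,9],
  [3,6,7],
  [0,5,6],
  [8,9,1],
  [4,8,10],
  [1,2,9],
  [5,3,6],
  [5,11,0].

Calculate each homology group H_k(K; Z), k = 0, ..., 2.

Order the vertices as 0 < 1 < 2 < 3 < 4 < 5 < 6 < 7 < 8 < 9 < 10 < 11. Listing each simplex with vertices in this order, K has dimension 2 with simplices:

  0-simplices (12): [0], [1], [2], [3], [4], [5], [6], [7], [8], [9], [10], [11]
  1-simplices (24): (24 of them)
  2-simplices (16): [0,5,6], [0,5,11], [0,6,7], [0,7,11], [1,2,9], [1,2,10], [1,8,9], [1,8,10], [2,4,9], [2,4,10], [3,5,6], [3,5,11], [3,6,7], [3,7,11], [4,8,9], [4,8,10]

giving chain groups C_0 ≅ Z^12, C_1 ≅ Z^24, C_2 ≅ Z^16.

Boundary ∂_1: C_1 → C_0 maps an edge to its endpoints' difference, ∂[p,q] = q − p. For instance
  ∂[0,7] = [7] − [0].
As a 12×24 matrix over Z this has rank 10, with invariant factors (1,1,1,1,1,1,1,1,1,1).

∂_2: C_2 → C_1 sends each 2-simplex [p,q,r] to [q,r] − [p,r] + [p,q]. For instance
  ∂[3,6,7] = [6,7] − [3,7] + [3,6],
  ∂[2,4,9] = [4,9] − [2,9] + [2,4].
As a 24×16 matrix over Z this has rank 14, with invariant factors (1,1,1,1,1,1,1,1,1,1,1,1,1,1).

Reading off H_k = ker ∂_k / im ∂_{k+1}:

  H_0: rank C_0 − rank ∂_1 = 12 − 10 = 2, and the invariant factors of ∂_1 are all 1, so H_0 = Z^2.
  H_1: rank ker ∂_1 − rank ∂_2 = (24 − 10) − 14 = 0, and the invariant factors of ∂_2 are all 1, so H_1 = 0.
  H_2: rank ker ∂_2 − rank ∂_3 = (16 − 14) − 0 = 2, and there is no ∂_3, so H_2 = Z^2.

H_0 = Z^2,  H_1 = 0,  H_2 = Z^2.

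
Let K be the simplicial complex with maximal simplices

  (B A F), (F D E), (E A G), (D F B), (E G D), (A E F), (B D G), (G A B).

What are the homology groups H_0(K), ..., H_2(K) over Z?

H_0 = Z,  H_1 = 0,  H_2 = Z.

Fix the vertex order A < B < D < E < F < G and write every simplex with vertices in increasing order. Then dim K = 2 and the simplices of K are:

  0-simplices (6): A, B, D, E, F, G
  1-simplices (12): AB, AE, AF, AG, BD, BF, BG, DE, DF, DG, EF, EG
  2-simplices (8): ABF, ABG, AEF, AEG, BDF, BDG, DEF, DEG

so the chain groups are C_0 ≅ Z^6, C_1 ≅ Z^12, C_2 ≅ Z^8.

∂_1: C_1 → C_0 sends each edge [p,q] (with p < q) to q − p.
This gives a 6×12 integer matrix of rank 5; reducing to Smith normal form yields diagonal entries (1,1,1,1,1).

Boundary ∂_2: C_2 → C_1 maps a triangle to the signed sum of its edges. For instance
  ∂ABF = BF − AF + AB,
  ∂BDG = DG − BG + BD.
As a 12×8 matrix over Z this has rank 7, with invariant factors (1,1,1,1,1,1,1).

Reading off H_k = ker ∂_k / im ∂_{k+1}:

  H_0: rank C_0 − rank ∂_1 = 6 − 5 = 1, and the invariant factors of ∂_1 are all 1, so H_0 = Z.
  H_1: rank ker ∂_1 − rank ∂_2 = (12 − 5) − 7 = 0, and the invariant factors of ∂_2 are all 1, so H_1 = 0.
  H_2: rank ker ∂_2 − rank ∂_3 = (8 − 7) − 0 = 1, and there is no ∂_3, so H_2 = Z.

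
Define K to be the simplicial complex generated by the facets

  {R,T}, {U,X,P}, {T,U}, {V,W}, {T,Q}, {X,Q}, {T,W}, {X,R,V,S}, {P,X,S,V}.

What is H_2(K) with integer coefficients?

We work with the vertex ordering P < Q < R < S < T < U < V < W < X. The simplices of K, each written with vertices in increasing order, are:

  0-simplices (9): P, Q, R, S, T, U, V, W, X
  1-simplices (17): PS, PU, PV, PX, QT, QX, RS, RT, RV, RX, SV, SX, TU, TW, UX, VW, VX
  2-simplices (8): PSV, PSX, PUX, PVX, RSV, RSX, RVX, SVX
  3-simplices (2): PSVX, RSVX

Hence C_0 ≅ Z^9, C_1 ≅ Z^17, C_2 ≅ Z^8, C_3 ≅ Z^2.

The boundary map ∂_1: C_1 → C_0 is given by ∂[p,q] = [q] − [p].
This gives a 9×17 integer matrix of rank 8; reducing to Smith normal form yields diagonal entries (1,1,1,1,1,1,1,1).

Boundary ∂_2: C_2 → C_1 sends each 2-simplex [p,q,r] to [q,r] − [p,r] + [p,q]. For instance
  ∂PUX = UX − PX + PU,
  ∂PSV = SV − PV + PS.
The 17×8 boundary matrix has rank 6 and Smith normal form diag(1,1,1,1,1,1).

Boundary ∂_3: C_3 → C_2 sends each 3-simplex σ to the alternating sum Σ_i (−1)^i (σ with its i-th vertex removed). For instance
  ∂PSVX = SVX − PVX + PSX − PSV,
  ∂RSVX = SVX − RVX + RSX − RSV.
As a 8×2 matrix over Z this has rank 2, with invariant factors (1,1).

Computing H_k = (kernel of ∂_k) / (image of ∂_{k+1}):

  H_2: rank ker ∂_2 − rank ∂_3 = (8 − 6) − 2 = 0, and the invariant factors of ∂_3 are all 1, so H_2 = 0.

H_2 ≅ 0.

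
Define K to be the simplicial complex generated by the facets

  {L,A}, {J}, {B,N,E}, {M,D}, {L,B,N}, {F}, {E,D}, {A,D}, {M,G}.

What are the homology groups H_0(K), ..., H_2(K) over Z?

Order the vertices as A < B < D < E < F < G < J < L < M < N. Listing each simplex with vertices in this order, K has dimension 2 with simplices:

  0-simplices (10): A, B, D, E, F, G, J, L, M, N
  1-simplices (10): AD, AL, BE, BL, BN, DE, DM, EN, GM, LN
  2-simplices (2): BEN, BLN

Hence C_0 ≅ Z^10, C_1 ≅ Z^10, C_2 ≅ Z^2.

The boundary map ∂_1: C_1 → C_0 is given by ∂[p,q] = [q] − [p]. For instance
  ∂AD = D − A.
The 10×10 boundary matrix has rank 7 and Smith normal form diag(1,1,1,1,1,1,1).

The boundary map ∂_2: C_2 → C_1 sends each 2-simplex [p,q,r] to [q,r] − [p,r] + [p,q]. For instance
  ∂BEN = EN − BN + BE,
  ∂BLN = LN − BN + BL.
The resulting 10×2 matrix has rank 2, and its Smith normal form has invariant factors (1,1).

Reading off H_k = ker ∂_k / im ∂_{k+1}:

  H_0: rank C_0 − rank ∂_1 = 10 − 7 = 3, and the invariant factors of ∂_1 are all 1, so H_0 ≅ Z^3.
  H_1: rank ker ∂_1 − rank ∂_2 = (10 − 7) − 2 = 1, and the invariant factors of ∂_2 are all 1, so H_1 ≅ Z.
  H_2: rank ker ∂_2 − rank ∂_3 = (2 − 2) − 0 = 0, and there is no ∂_3, so H_2 ≅ 0.

As a check, the Euler characteristic is 10 − 10 + 2 = 2, which agrees with 3 − 1 + 0 = 2.

H_0 ≅ Z^3,  H_1 ≅ Z,  H_2 = 0.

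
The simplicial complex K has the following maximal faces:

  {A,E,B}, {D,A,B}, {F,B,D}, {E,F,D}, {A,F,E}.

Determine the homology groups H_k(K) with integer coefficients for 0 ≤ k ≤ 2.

K has 5 vertices, 10 edges, 5 triangles.
rank ∂_0 = 0, rank ∂_1 = 4 ⇒ b_0 = 5 − 0 − 4 = 1; all invariant factors of ∂_1 are 1 so no torsion. So H_0 ≅ Z.
rank ∂_1 = 4, rank ∂_2 = 5 ⇒ b_1 = 10 − 4 − 5 = 1; all invariant factors of ∂_2 are 1 so no torsion. So H_1 ≅ Z.
rank ∂_2 = 5, rank ∂_3 = 0 ⇒ b_2 = 5 − 5 − 0 = 0. So H_2 ≅ 0.

H_0 ≅ Z,  H_1 ≅ Z,  H_2 = 0.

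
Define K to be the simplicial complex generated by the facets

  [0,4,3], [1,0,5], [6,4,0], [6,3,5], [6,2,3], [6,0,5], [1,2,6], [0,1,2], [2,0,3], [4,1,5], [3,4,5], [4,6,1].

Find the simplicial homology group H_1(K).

H_1 = Z/2.

Take the total order 0 < 1 < 2 < 3 < 4 < 5 < 6 on the vertex set. Then K (dimension 2) consists of the simplices:

  0-simplices (7): [0], [1], [2], [3], [4], [5], [6]
  1-simplices (18): [0,1], [0,2], [0,3], [0,4], [0,5], [0,6], [1,2], [1,4], [1,5], [1,6], [2,3], [2,6], [3,4], [3,5], [3,6], [4,5], [4,6], [5,6]
  2-simplices (12): [0,1,2], [0,1,5], [0,2,3], [0,3,4], [0,4,6], [0,5,6], [1,2,6], [1,4,5], [1,4,6], [2,3,6], [3,4,5], [3,5,6]

Hence C_0 ≅ Z^7, C_1 ≅ Z^18, C_2 ≅ Z^12.

Boundary ∂_1: C_1 → C_0 is given by ∂[p,q] = [q] − [p].
This gives a 7×18 integer matrix of rank 6; reducing to Smith normal form yields diagonal entries (1,1,1,1,1,1).

∂_2: C_2 → C_1 maps a triangle to the signed sum of its edges. For instance
  ∂[3,5,6] = [5,6] − [3,6] + [3,5],
  ∂[1,4,5] = [4,5] − [1,5] + [1,4].
This gives a 18×12 integer matrix of rank 12; reducing to Smith normal form yields diagonal entries (1,1,1,1,1,1,1,1,1,1,1,2).

Computing H_k = (kernel of ∂_k) / (image of ∂_{k+1}):

  H_1: rank ker ∂_1 − rank ∂_2 = (18 − 6) − 12 = 0, and ∂_2 has invariant factor 2 > 1, so H_1 = Z/2.

(K is a triangulation of the real projective plane RP^2.)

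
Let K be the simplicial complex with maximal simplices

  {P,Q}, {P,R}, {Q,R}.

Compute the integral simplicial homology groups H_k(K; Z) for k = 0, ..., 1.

K has 3 vertices, 3 edges.
rank ∂_0 = 0, rank ∂_1 = 2 ⇒ b_0 = 3 − 0 − 2 = 1; all invariant factors of ∂_1 are 1 so no torsion. So H_0 ≅ Z.
rank ∂_1 = 2, rank ∂_2 = 0 ⇒ b_1 = 3 − 2 − 0 = 1. So H_1 ≅ Z.

H_0 ≅ Z,  H_1 ≅ Z.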